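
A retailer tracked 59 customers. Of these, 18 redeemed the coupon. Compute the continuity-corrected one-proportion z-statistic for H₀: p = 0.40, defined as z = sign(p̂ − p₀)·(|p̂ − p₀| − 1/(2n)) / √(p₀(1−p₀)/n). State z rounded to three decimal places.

The sample proportion is 18/59 = 0.30508. p̂ − p₀ = -0.094915.
1/(2n) = 0.008475.
Corrected numerator: |-0.094915| − 0.008475 = 0.086440.
Null standard error: √(0.40·0.60/59) = √0.004067797 = 0.063779.
z = (−)0.086440/0.063779 = -1.355.

z = -1.355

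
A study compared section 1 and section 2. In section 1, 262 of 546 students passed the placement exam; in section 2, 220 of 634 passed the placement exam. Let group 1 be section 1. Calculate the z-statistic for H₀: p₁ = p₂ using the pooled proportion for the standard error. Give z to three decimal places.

z = 4.629

p̂₁ = 262/546 = 0.47985, p̂₂ = 220/634 = 0.34700.
Pooling: p̂ = 482/1180 = 0.40847.
Pooled SE = √[0.2416231·0.00340879] ≈ 0.028699.
z = (p̂₁ − p̂₂)/SE = (0.47985 − 0.34700)/0.028699 = 0.13285/0.028699 = 4.629.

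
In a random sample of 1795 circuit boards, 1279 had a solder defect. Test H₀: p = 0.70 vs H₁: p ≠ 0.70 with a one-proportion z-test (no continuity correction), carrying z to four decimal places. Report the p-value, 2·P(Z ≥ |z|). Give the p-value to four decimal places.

p-value = 0.2465

Sample proportion p̂ = 1279/1795 = 0.71253.
Under H₀, SE = √(p₀(1−p₀)/n) = √(0.70·0.30/1795) = √0.000116992 = 0.010816.
Test statistic (full precision, shown to 4 dp): z = (1279/1795 − 0.70)/SE₀ ≈ 1.1589.
p-value = 2·P(Z ≥ |z|) with z = 1.1589 → 0.2465.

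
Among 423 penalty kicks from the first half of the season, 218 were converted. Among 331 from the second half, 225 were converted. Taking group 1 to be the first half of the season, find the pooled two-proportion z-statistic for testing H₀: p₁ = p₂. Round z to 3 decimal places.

z = -4.551

p̂₁ = 218/423 = 0.51537, p̂₂ = 225/331 = 0.67976.
Pooled p̂ = (218+225)/(423+331) = 443/754 = 0.58753.
Pooled SE = √[0.2423379·0.00538521] ≈ 0.036125.
z = -0.16439/0.036125 = -4.551.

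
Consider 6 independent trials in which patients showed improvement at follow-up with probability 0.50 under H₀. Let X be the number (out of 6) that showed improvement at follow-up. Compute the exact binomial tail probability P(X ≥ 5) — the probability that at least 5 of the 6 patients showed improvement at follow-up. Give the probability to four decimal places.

P = 0.1094

X is binomial with n = 6 and p = 0.50.
P(X ≥ 5) = C(6,5)·0.50^5·0.50^1 + C(6,6)·0.50^6·0.50^0.
= 0.093750 + 0.015625 = 0.1094.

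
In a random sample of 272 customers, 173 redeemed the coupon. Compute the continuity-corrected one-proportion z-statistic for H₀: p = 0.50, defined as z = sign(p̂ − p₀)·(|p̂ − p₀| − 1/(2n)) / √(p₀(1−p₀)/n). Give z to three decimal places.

The sample proportion is 173/272 = 0.63603. p̂ − p₀ = 0.136029.
1/(2n) = 0.001838.
Corrected numerator: |0.136029| − 0.001838 = 0.134191.
Under H₀, SE = √(p₀(1−p₀)/n) = √(0.50·0.50/272) = √0.000919118 = 0.030317.
z = +0.134191/0.030317 = 4.426.

z = 4.426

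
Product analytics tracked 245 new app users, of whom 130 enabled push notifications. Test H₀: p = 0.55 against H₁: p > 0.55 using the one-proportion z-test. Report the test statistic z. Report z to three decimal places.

Sample proportion p̂ = 130/245 = 0.53061.
Under H₀, SE = √(p₀(1−p₀)/n) = √(0.55·0.45/245) = √0.001010204 = 0.031784.
Test statistic: z = -0.01939/0.031784 = -0.610.

z = -0.610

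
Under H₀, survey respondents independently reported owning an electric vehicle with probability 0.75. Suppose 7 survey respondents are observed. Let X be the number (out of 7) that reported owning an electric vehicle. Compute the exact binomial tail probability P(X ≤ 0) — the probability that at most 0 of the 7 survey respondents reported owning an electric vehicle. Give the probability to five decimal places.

P = 0.00006

X is binomial with n = 7 and p = 0.75.
P(X ≤ 0) = C(7,0)·0.75^0·0.25^7.
= 0.000061 = 0.00006.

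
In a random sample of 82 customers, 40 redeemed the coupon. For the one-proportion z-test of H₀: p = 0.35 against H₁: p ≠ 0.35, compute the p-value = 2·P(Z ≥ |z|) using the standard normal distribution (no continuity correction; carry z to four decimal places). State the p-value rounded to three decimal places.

p-value = 0.009

Sample proportion p̂ = 40/82 = 0.48780.
SE₀ = √(0.35·0.65/82) = 0.052672.
z = (p̂ − p₀)/SE = (40/82 − 0.35)/0.052672 ≈ 2.6163.
p-value = 2·P(Z ≥ |z|) with z = 2.6163 → 0.009.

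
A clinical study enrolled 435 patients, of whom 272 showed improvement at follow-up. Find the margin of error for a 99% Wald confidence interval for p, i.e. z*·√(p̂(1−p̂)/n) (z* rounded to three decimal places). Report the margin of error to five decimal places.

ME = 0.05978

Sample proportion p̂ = 272/435 = 0.62529.
Standard error of p̂: √(0.234303/435) = √0.000538628 = 0.023208.
For 99% confidence, z* = 2.576.
So ME = 0.05978.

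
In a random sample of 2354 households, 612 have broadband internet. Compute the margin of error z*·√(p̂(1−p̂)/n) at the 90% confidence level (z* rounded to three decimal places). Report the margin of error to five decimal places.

ME = 0.01487

With x = 612 successes in n = 2354, p̂ = 0.25998.
SE = √(p̂(1−p̂)/n) = √(0.192392/2354) = 0.009040.
The 90% critical value is z* = 1.645.
ME = 1.645·0.009040 = 0.01487.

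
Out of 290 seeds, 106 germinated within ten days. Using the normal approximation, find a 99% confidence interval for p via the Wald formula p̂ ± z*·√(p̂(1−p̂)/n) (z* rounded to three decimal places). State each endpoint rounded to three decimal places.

(0.293, 0.438)

p̂ = 106/290 = 0.36552.
SE(p̂) = √(0.36552·0.63448/290) = 0.028279.
z* = 2.576 at the 99% level.
Margin = 2.576·0.028279 = 0.07285.
So the interval runs from 0.293 to 0.438.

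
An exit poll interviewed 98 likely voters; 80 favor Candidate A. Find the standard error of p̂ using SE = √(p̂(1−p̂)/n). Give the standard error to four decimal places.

With x = 80 successes in n = 98, p̂ = 0.81633.
p̂(1−p̂) = 0.81633·0.18367 = 0.149935.
SE = √(0.149935/98) = √0.001529949 = 0.0391.

SE = 0.0391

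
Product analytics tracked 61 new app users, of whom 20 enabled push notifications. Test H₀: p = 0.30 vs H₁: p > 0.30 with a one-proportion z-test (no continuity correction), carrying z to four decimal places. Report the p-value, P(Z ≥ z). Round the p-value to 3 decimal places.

The sample proportion is 20/61 = 0.32787.
Under H₀, SE = √(p₀(1−p₀)/n) = √(0.30·0.70/61) = √0.003442623 = 0.058674.
Test statistic (full precision, shown to 4 dp): z = (20/61 − 0.30)/SE₀ ≈ 0.4750.
p-value = P(Z ≥ z) with z = 0.4750 → 0.317.

p-value = 0.317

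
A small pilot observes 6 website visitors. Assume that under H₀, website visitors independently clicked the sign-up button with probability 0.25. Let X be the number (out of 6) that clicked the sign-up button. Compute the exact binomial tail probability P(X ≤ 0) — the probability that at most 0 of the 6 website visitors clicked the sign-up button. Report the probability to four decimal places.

X ~ Binomial(n=6, p=0.25).
P(X ≤ 0) = C(6,0)·0.25^0·0.75^6.
= 0.177979 = 0.1780.

P = 0.1780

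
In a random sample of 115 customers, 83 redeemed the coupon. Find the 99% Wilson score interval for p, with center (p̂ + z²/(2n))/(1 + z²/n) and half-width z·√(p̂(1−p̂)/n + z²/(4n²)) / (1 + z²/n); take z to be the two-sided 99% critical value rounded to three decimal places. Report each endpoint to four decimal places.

(0.6043, 0.8150)

p̂ = 83/115 = 0.72174; z = 2.576, so z² = 6.635776.
1 + z²/n = 1.057702.
Adjusted center: (0.72174 + z²/(2n))/1.057702 = 0.70964.
Radicand: p̂(1−p̂)/n + z²/(4n²) = 0.001746363 + 0.000125440 = 0.001871803.
Half-width = 2.576·√0.001871803/1.057702 = 0.10537.
So the interval runs from 0.6043 to 0.8150.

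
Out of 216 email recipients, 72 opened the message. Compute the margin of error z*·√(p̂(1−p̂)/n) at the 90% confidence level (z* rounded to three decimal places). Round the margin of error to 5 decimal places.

Sample proportion p̂ = 72/216 = 0.33333.
SE = √(p̂(1−p̂)/n) = √(0.222222/216) = 0.032075.
z* = 1.645 at the 90% level.
ME = 1.645·0.032075 = 0.05276.

ME = 0.05276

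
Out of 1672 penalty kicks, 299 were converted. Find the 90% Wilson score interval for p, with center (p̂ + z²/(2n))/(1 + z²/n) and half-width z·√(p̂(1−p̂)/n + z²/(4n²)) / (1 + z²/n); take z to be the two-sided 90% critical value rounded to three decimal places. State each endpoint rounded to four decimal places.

p̂ = 299/1672 = 0.17883; z = 1.645, so z² = 2.706025.
Denominator 1 + z²/n = 1 + 2.706025/1672 = 1.001618.
Adjusted center: (0.17883 + z²/(2n))/1.001618 = 0.17935.
Radicand: p̂(1−p̂)/n + z²/(4n²) = 0.000087828 + 0.000000242 = 0.000088070.
Half-width = 1.645·√0.000088070/1.001618 = 0.01541.
Interval: 0.17935 ± 0.01541 → (0.1639, 0.1948).

(0.1639, 0.1948)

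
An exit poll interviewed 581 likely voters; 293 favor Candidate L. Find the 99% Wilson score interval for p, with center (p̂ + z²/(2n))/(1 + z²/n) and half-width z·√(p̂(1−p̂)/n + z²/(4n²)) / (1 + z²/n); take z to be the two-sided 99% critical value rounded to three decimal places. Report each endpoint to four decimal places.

(0.4511, 0.5574)

p̂ = 293/581 = 0.50430; z = 2.576, so z² = 6.635776.
1 + z²/n = 1.011421.
Adjusted center: (0.50430 + z²/(2n))/1.011421 = 0.50425.
Radicand: p̂(1−p̂)/n + z²/(4n²) = 0.000430261 + 0.000004915 = 0.000435176.
Half-width = z·√(radicand)/denom = 2.576·0.020861/1.011421 = 0.05313.
Interval: 0.50425 ± 0.05313 → (0.4511, 0.5574).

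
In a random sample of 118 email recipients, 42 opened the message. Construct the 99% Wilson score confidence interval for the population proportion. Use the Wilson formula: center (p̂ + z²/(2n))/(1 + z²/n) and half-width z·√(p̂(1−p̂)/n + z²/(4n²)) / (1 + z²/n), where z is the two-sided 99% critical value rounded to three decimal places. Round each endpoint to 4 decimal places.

p̂ = 42/118 = 0.35593; z = 2.576, so z² = 6.635776.
Denominator 1 + z²/n = 1 + 6.635776/118 = 1.056235.
Center = (0.35593 + 0.028118)/1.056235 = 0.36360.
Radicand: p̂(1−p̂)/n + z²/(4n²) = 0.001942750 + 0.000119143 = 0.002061893.
Half-width = z·√(radicand)/denom = 2.576·0.045408/1.056235 = 0.11074.
So the interval runs from 0.2529 to 0.4743.

(0.2529, 0.4743)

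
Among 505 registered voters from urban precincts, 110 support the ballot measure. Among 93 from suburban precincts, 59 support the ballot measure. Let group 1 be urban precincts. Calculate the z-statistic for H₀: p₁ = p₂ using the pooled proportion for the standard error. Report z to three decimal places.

z = -8.199

p̂₁ = 110/505 = 0.21782, p̂₂ = 59/93 = 0.63441.
Pooling: p̂ = 169/598 = 0.28261.
SE = √[p̂(1−p̂)(1/n₁+1/n₂)] = √[0.28261·0.71739·(1/505+1/93)] ≈ 0.050808.
z = (p̂₁ − p̂₂)/SE = (0.21782 − 0.63441)/0.050808 = -0.41659/0.050808 = -8.199.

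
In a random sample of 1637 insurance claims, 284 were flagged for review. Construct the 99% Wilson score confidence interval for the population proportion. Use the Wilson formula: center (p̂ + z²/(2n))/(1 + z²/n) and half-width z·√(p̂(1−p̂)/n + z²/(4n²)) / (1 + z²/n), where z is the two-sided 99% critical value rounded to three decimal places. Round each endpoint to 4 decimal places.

Here p̂ = 284/1637 = 0.17349 and z = 2.576 (z² = 6.635776).
1 + z²/n = 1.004054.
Adjusted center: (0.17349 + z²/(2n))/1.004054 = 0.17481.
Radicand: p̂(1−p̂)/n + z²/(4n²) = 0.000087593 + 0.000000619 = 0.000088212.
Half-width = 2.576·√0.000088212/1.004054 = 0.02410.
Interval: 0.17481 ± 0.02410 → (0.1507, 0.1989).

(0.1507, 0.1989)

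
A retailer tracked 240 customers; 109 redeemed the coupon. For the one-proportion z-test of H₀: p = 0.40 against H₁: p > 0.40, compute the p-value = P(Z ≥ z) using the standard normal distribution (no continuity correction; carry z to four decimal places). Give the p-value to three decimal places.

With x = 109 successes in n = 240, p̂ = 0.45417.
SE₀ = √(0.40·0.60/240) = 0.031623.
z = (p̂ − p₀)/SE = (109/240 − 0.40)/0.031623 ≈ 1.7129.
p-value = P(Z ≥ z) with z = 1.7129 → 0.043.

p-value = 0.043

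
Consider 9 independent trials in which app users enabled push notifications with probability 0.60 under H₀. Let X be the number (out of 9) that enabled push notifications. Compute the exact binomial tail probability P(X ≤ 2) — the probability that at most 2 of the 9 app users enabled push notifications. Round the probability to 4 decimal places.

X is binomial with n = 9 and p = 0.60.
P(X ≤ 2) = C(9,0)·0.60^0·0.40^9 + C(9,1)·0.60^1·0.40^8 + C(9,2)·0.60^2·0.40^7.
= 0.000262 + 0.003539 + 0.021234 = 0.0250.

P = 0.0250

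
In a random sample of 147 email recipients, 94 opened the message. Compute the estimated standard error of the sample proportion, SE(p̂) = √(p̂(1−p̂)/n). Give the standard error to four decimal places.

SE = 0.0396

The sample proportion is 94/147 = 0.63946.
p̂(1−p̂) = 0.230551.
SE = √(0.230551/147) = 0.0396.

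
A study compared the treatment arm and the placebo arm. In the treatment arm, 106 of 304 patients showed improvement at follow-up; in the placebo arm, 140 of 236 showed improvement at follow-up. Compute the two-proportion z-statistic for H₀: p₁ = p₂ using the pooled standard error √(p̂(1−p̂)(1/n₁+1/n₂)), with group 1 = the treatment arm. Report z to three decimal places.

Sample proportions: p̂₁ = 106/304 = 0.34868 and p̂₂ = 140/236 = 0.59322.
Pooling: p̂ = 246/540 = 0.45556.
Pooled SE = √[0.2480247·0.00752676] ≈ 0.043207.
z = (p̂₁ − p̂₂)/SE = (0.34868 − 0.59322)/0.043207 = -0.24454/0.043207 = -5.660.

z = -5.660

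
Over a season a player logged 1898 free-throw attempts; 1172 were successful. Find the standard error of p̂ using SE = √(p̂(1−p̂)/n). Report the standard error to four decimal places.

p̂ = 1172/1898 = 0.61749.
p̂(1−p̂) = 0.61749·0.38251 = 0.236196.
SE = √(0.236196/1898) = √0.000124445 = 0.0112.

SE = 0.0112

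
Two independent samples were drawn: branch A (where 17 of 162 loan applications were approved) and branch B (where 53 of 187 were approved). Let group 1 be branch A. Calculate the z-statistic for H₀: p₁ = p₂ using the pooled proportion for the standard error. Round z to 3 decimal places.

z = -4.153

Sample proportions: p̂₁ = 17/162 = 0.10494 and p̂₂ = 53/187 = 0.28342.
Pooled p̂ = (17+53)/(162+187) = 70/349 = 0.20057.
Pooled SE = √[0.1603435·0.01152043] ≈ 0.042979.
z = (p̂₁ − p̂₂)/SE = (0.10494 − 0.28342)/0.042979 = -0.17848/0.042979 = -4.153.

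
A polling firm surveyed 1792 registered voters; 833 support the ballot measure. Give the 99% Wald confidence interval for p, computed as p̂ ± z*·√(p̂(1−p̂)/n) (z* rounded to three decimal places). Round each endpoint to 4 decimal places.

Sample proportion p̂ = 833/1792 = 0.46484.
SE(p̂) = √(0.46484·0.53516/1792) = 0.011782.
z* = 2.576 at the 99% level.
Margin = 2.576·0.011782 = 0.03035.
So the interval runs from 0.4345 to 0.4952.

(0.4345, 0.4952)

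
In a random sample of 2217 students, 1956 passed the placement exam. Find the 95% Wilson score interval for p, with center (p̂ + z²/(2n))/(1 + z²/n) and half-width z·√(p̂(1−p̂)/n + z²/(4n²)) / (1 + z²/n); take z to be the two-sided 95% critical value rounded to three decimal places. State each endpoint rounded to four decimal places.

(0.8682, 0.8950)

p̂ = 1956/2217 = 0.88227; z = 1.960, so z² = 3.841600.
1 + z²/n = 1.001733.
Center = (0.88227 + 0.000866)/1.001733 = 0.88161.
Radicand: p̂(1−p̂)/n + z²/(4n²) = 0.000046850 + 0.000000195 = 0.000047045.
Half-width = 1.960·√0.000047045/1.001733 = 0.01342.
So the interval runs from 0.8682 to 0.8950.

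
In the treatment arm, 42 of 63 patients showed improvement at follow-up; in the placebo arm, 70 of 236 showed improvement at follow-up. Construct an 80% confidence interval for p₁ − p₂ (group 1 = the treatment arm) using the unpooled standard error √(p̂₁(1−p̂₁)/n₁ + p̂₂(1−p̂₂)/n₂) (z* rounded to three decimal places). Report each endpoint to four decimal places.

(0.2849, 0.4552)

p̂₁ = 0.66667, p̂₂ = 0.29661, so the observed difference is 0.37006.
Unpooled SE = √(p̂₁(1−p̂₁)/n₁ + p̂₂(1−p̂₂)/n₂) = √(0.003527337 + 0.000884036) = 0.066418.
z* = 1.282 at the 80% level. Margin = 1.282·0.066418 = 0.08515.
Interval: 0.37006 ± 0.08515 → (0.2849, 0.4552).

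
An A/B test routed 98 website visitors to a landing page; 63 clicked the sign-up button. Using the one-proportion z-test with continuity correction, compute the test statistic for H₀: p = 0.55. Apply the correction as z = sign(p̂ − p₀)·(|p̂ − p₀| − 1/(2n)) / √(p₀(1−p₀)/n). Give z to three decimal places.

z = 1.746

With x = 63 successes in n = 98, p̂ = 0.64286. p̂ − p₀ = 0.092857.
Continuity correction 1/(2n) = 1/196 = 0.005102.
Corrected numerator: |0.092857| − 0.005102 = 0.087755.
SE₀ = √(0.55·0.45/98) = 0.050254.
z = +0.087755/0.050254 = 1.746.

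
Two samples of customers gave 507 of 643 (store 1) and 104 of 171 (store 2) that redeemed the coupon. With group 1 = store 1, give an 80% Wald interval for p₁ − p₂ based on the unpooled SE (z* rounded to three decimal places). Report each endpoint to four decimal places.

(0.1282, 0.2324)

p̂₁ = 0.78849, p̂₂ = 0.60819, so the observed difference is 0.18030.
SE = √(0.000259367 + 0.001393541) = √0.001652908 = 0.040656.
For 80% confidence, z* = 1.282. Margin of error = 0.05212.
Interval: 0.18030 ± 0.05212 → (0.1282, 0.2324).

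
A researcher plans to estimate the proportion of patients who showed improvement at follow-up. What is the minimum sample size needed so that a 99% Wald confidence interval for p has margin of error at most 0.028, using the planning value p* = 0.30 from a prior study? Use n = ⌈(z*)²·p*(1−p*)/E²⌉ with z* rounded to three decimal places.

For 99% confidence, z* = 2.576.
p*(1−p*) = 0.30·0.70 = 0.2100.
(z*)²·p*(1−p*)/E² = 6.635776·0.2100/0.000784 = 1777.440.
Rounding up, n = 1778.

n = 1778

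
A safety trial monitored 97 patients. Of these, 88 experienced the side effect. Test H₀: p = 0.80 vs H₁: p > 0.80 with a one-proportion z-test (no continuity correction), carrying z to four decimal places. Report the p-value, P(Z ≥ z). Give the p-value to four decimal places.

p-value = 0.0041

The sample proportion is 88/97 = 0.90722.
Under H₀, SE = √(p₀(1−p₀)/n) = √(0.80·0.20/97) = √0.001649485 = 0.040614.
Test statistic (full precision, shown to 4 dp): z = (88/97 − 0.80)/SE₀ ≈ 2.6399.
From the standard normal, P(Z ≥ z) = 0.0041.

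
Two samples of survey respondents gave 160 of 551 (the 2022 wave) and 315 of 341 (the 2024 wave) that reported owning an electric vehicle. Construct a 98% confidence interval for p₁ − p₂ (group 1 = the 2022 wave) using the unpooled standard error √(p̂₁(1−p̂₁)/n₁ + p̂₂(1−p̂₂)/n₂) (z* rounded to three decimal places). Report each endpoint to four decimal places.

p̂₁ = 160/551 = 0.29038, p̂₂ = 315/341 = 0.92375; p̂₁ − p̂₂ = -0.63337.
SE = √(0.000373974 + 0.000206548) = √0.000580522 = 0.024094.
For 98% confidence, z* = 2.326. Margin of error = 0.05604.
Interval: -0.63337 ± 0.05604 → (-0.6894, -0.5773).

(-0.6894, -0.5773)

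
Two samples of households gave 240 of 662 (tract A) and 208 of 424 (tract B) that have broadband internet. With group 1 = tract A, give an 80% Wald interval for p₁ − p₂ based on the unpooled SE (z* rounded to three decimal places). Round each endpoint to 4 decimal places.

p̂₁ = 240/662 = 0.36254, p̂₂ = 208/424 = 0.49057; p̂₁ − p̂₂ = -0.12803.
Unpooled SE = √(p̂₁(1−p̂₁)/n₁ + p̂₂(1−p̂₂)/n₂) = √(0.000349100 + 0.000589413) = 0.030635.
The 80% critical value is z* = 1.282. Margin = 1.282·0.030635 = 0.03927.
So the interval runs from -0.1673 to -0.0888.

(-0.1673, -0.0888)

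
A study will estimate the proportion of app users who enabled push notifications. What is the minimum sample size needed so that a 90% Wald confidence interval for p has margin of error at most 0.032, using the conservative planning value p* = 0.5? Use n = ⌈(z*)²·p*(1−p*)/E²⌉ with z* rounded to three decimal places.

For 90% confidence, z* = 1.645.
p*(1−p*) = 0.2500.
(z*)²·p*(1−p*)/E² = 2.706025·0.2500/0.001024 = 660.651.
Rounding up, n = 661.

n = 661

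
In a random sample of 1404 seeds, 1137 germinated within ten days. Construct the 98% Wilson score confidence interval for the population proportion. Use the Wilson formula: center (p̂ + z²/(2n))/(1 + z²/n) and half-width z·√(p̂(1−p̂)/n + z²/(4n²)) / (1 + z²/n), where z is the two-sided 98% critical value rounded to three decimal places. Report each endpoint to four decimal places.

Here p̂ = 1137/1404 = 0.80983 and z = 2.326 (z² = 5.410276).
Denominator 1 + z²/n = 1 + 5.410276/1404 = 1.003853.
Adjusted center: (0.80983 + z²/(2n))/1.003853 = 0.80864.
Radicand: p̂(1−p̂)/n + z²/(4n²) = 0.000109691 + 0.000000686 = 0.000110377.
Half-width = z·√(radicand)/denom = 2.326·0.010506/1.003853 = 0.02434.
Interval: 0.80864 ± 0.02434 → (0.7843, 0.8330).

(0.7843, 0.8330)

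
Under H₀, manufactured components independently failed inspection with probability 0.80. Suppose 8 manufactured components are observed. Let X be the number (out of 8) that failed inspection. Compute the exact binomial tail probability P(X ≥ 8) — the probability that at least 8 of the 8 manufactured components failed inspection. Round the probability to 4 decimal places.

P = 0.1678

X ~ Binomial(n=8, p=0.80).
P(X ≥ 8) = C(8,8)·0.80^8·0.20^0.
= 0.167772 = 0.1678.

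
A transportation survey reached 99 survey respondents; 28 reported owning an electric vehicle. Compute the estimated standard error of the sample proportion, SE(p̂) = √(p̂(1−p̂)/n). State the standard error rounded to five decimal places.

SE = 0.04526

The sample proportion is 28/99 = 0.28283.
p̂(1−p̂) = 0.202837.
Dividing by n and taking the root: √0.002048859 = 0.04526.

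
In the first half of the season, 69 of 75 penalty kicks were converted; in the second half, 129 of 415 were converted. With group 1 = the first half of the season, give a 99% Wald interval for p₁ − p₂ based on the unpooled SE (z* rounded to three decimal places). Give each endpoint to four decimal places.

(0.5095, 0.7088)

p̂₁ = 69/75 = 0.92000, p̂₂ = 129/415 = 0.31084; p̂₁ − p̂₂ = 0.60916.
Unpooled SE = √(p̂₁(1−p̂₁)/n₁ + p̂₂(1−p̂₂)/n₂) = √(0.000981333 + 0.000516192) = 0.038698.
z* = 2.576 at the 99% level. Margin of error = 0.09969.
CI: 0.60916 ± 0.09969 = (0.5095, 0.7088).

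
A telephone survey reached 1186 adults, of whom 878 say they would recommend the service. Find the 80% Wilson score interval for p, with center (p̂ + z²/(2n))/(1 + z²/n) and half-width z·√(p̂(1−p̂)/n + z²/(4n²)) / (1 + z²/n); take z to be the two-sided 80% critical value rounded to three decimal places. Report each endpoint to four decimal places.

(0.7237, 0.7563)

p̂ = 878/1186 = 0.74030; z = 1.282, so z² = 1.643524.
1 + z²/n = 1.001386.
Adjusted center: (0.74030 + z²/(2n))/1.001386 = 0.73997.
Radicand: p̂(1−p̂)/n + z²/(4n²) = 0.000162103 + 0.000000292 = 0.000162395.
Half-width = 1.282·√0.000162395/1.001386 = 0.01631.
Interval: 0.73997 ± 0.01631 → (0.7237, 0.7563).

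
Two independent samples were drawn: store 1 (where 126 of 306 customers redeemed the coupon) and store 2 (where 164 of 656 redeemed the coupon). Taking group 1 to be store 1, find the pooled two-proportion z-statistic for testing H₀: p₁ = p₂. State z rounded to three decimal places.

z = 5.092

p̂₁ = 126/306 = 0.41176, p̂₂ = 164/656 = 0.25000.
Pooling: p̂ = 290/962 = 0.30146.
Pooled SE = √[0.2105800·0.00479236] ≈ 0.031768.
z = 0.16176/0.031768 = 5.092.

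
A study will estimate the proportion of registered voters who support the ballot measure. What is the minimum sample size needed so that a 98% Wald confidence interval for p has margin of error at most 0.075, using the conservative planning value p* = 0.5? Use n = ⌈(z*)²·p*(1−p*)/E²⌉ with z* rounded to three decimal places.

n = 241

For 98% confidence, z* = 2.326.
p*(1−p*) = 0.2500.
Required n before rounding: 5.410276 × 0.2500 / 0.075² = 240.457.
⌈240.457⌉ = 241.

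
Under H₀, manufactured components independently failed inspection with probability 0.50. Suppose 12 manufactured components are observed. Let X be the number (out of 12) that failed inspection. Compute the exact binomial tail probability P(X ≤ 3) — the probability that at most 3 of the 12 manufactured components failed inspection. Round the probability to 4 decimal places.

X is binomial with n = 12 and p = 0.50.
P(X ≤ 3) = C(12,0)·0.50^0·0.50^12 + C(12,1)·0.50^1·0.50^11 + C(12,2)·0.50^2·0.50^10 + C(12,3)·0.50^3·0.50^9.
= 0.000244 + 0.002930 + 0.016113 + 0.053711 = 0.0730.

P = 0.0730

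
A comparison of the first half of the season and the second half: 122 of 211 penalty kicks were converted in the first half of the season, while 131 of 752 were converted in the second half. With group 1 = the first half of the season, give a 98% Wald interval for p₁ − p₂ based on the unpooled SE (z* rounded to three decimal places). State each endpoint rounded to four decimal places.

(0.3186, 0.4894)

p̂₁ = 122/211 = 0.57820, p̂₂ = 131/752 = 0.17420; p̂₁ − p̂₂ = 0.40400.
Unpooled SE = √(p̂₁(1−p̂₁)/n₁ + p̂₂(1−p̂₂)/n₂) = √(0.001155853 + 0.000191298) = 0.036704.
For 98% confidence, z* = 2.326. Margin = 2.326·0.036704 = 0.08537.
CI: 0.40400 ± 0.08537 = (0.3186, 0.4894).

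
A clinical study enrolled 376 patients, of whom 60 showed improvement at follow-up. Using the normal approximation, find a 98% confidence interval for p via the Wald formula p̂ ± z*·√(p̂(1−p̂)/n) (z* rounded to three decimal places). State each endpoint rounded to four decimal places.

Sample proportion p̂ = 60/376 = 0.15957.
SE = √(p̂(1−p̂)/n) = √(0.134110/376) = 0.018886.
For 98% confidence, z* = 2.326.
Margin of error: 2.326 × 0.018886 = 0.04393.
CI: 0.15957 ± 0.04393 = (0.1156, 0.2035).

(0.1156, 0.2035)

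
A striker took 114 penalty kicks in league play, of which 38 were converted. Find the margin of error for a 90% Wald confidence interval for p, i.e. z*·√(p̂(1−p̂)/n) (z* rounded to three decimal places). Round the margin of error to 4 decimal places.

ME = 0.0726

With x = 38 successes in n = 114, p̂ = 0.33333.
SE(p̂) = √(0.33333·0.66667/114) = 0.044151.
z* = 1.645 at the 90% level.
ME = 1.645·0.044151 = 0.0726.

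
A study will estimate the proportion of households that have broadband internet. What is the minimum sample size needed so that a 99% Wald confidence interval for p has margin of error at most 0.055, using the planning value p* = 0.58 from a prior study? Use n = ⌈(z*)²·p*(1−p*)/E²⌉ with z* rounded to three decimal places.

n = 535

For 99% confidence, z* = 2.576.
p*(1−p*) = 0.2436.
(z*)²·p*(1−p*)/E² = 6.635776·0.2436/0.003025 = 534.372.
Rounding up, n = 535.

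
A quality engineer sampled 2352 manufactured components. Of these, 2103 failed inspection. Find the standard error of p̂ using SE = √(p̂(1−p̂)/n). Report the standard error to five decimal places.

SE = 0.00634

Sample proportion p̂ = 2103/2352 = 0.89413.
p̂(1−p̂) = 0.89413·0.10587 = 0.094662.
Dividing by n and taking the root: √0.000040247 = 0.00634.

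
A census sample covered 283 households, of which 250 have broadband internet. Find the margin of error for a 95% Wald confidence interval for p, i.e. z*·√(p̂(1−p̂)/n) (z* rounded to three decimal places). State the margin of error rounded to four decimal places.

ME = 0.0374

The sample proportion is 250/283 = 0.88339.
Standard error of p̂: √(0.103010/283) = √0.000363994 = 0.019079.
The 95% critical value is z* = 1.960.
ME = 1.960·0.019079 = 0.0374.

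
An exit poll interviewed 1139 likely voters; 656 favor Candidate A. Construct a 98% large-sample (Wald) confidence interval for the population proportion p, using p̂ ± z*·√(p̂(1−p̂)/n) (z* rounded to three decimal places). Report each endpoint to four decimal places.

(0.5419, 0.6100)

With x = 656 successes in n = 1139, p̂ = 0.57594.
Standard error of p̂: √(0.244233/1139) = √0.000214427 = 0.014643.
z* = 2.326 at the 98% level.
Margin = 2.326·0.014643 = 0.03406.
So the interval runs from 0.5419 to 0.6100.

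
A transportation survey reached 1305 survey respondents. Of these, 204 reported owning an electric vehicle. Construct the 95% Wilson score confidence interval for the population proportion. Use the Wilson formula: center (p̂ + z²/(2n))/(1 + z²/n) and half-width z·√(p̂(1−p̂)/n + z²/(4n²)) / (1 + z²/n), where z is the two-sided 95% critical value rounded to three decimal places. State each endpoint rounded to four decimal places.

(0.1376, 0.1770)

p̂ = 204/1305 = 0.15632; z = 1.960, so z² = 3.841600.
Denominator 1 + z²/n = 1 + 3.841600/1305 = 1.002944.
Center = (0.15632 + 0.001472)/1.002944 = 0.15733.
Radicand: p̂(1−p̂)/n + z²/(4n²) = 0.000101062 + 0.000000564 = 0.000101626.
Half-width = 1.960·√0.000101626/1.002944 = 0.01970.
Interval: 0.15733 ± 0.01970 → (0.1376, 0.1770).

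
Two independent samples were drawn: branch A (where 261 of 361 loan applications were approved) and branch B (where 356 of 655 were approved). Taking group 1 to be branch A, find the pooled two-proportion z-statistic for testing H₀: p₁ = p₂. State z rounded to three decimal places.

p̂₁ = 261/361 = 0.72299, p̂₂ = 356/655 = 0.54351.
Pooled p̂ = (261+356)/(361+655) = 617/1016 = 0.60728.
Pooled SE = √[0.2384903·0.00429680] ≈ 0.032012.
z = 0.17948/0.032012 = 5.607.

z = 5.607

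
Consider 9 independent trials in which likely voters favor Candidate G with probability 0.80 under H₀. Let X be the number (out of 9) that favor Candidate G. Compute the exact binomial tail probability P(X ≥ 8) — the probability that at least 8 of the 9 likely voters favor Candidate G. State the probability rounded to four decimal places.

P = 0.4362

X is binomial with n = 9 and p = 0.80.
P(X ≥ 8) = C(9,8)·0.80^8·0.20^1 + C(9,9)·0.80^9·0.20^0.
= 0.301990 + 0.134218 = 0.4362.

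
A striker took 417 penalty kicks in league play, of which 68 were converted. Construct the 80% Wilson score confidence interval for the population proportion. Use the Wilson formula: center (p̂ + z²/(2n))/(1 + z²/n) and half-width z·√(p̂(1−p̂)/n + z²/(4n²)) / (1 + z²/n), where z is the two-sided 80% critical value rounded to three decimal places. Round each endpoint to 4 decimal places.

(0.1412, 0.1876)

Here p̂ = 68/417 = 0.16307 and z = 1.282 (z² = 1.643524).
Denominator 1 + z²/n = 1 + 1.643524/417 = 1.003941.
Center = (0.16307 + 0.001971)/1.003941 = 0.16439.
Radicand: p̂(1−p̂)/n + z²/(4n²) = 0.000327285 + 0.000002363 = 0.000329648.
Half-width = z·√(radicand)/denom = 1.282·0.018156/1.003941 = 0.02318.
So the interval runs from 0.1412 to 0.1876.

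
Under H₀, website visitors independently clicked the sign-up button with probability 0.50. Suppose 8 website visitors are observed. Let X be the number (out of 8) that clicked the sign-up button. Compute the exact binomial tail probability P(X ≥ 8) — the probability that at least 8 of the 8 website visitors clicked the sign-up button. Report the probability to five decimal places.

X is binomial with n = 8 and p = 0.50.
P(X ≥ 8) = C(8,8)·0.50^8·0.50^0.
= 0.003906 = 0.00391.

P = 0.00391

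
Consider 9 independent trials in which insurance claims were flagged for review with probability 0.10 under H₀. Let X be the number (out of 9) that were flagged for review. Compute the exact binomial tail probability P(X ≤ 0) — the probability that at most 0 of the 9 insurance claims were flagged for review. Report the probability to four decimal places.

X ~ Binomial(n=9, p=0.10).
P(X ≤ 0) = C(9,0)·0.10^0·0.90^9.
= 0.387420 = 0.3874.

P = 0.3874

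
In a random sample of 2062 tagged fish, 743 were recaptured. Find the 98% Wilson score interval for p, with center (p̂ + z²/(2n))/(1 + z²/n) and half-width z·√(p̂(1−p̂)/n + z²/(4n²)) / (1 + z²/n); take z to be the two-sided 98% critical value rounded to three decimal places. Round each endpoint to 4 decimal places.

p̂ = 743/2062 = 0.36033; z = 2.326, so z² = 5.410276.
1 + z²/n = 1.002624.
Center = (0.36033 + 0.001312)/1.002624 = 0.36070.
Radicand: p̂(1−p̂)/n + z²/(4n²) = 0.000111781 + 0.000000318 = 0.000112099.
Half-width = z·√(radicand)/denom = 2.326·0.010588/1.002624 = 0.02456.
So the interval runs from 0.3361 to 0.3853.

(0.3361, 0.3853)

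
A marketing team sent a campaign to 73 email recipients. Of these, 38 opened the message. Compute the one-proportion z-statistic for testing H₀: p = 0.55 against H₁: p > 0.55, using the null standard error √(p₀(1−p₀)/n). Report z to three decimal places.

z = -0.506

Sample proportion p̂ = 38/73 = 0.52055.
Null standard error: √(0.55·0.45/73) = √0.003390411 = 0.058227.
z = (p̂ − p₀)/SE = (0.52055 − 0.55)/0.058227 = -0.506.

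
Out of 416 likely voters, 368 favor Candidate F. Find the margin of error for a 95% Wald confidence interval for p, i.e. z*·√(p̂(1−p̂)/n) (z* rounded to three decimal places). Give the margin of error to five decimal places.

The sample proportion is 368/416 = 0.88462.
SE(p̂) = √(0.88462·0.11538/416) = 0.015664.
For 95% confidence, z* = 1.960.
So ME = 0.03070.

ME = 0.03070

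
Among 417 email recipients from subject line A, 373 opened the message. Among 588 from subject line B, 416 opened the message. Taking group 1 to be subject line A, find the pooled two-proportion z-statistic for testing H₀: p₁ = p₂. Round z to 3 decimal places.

z = 7.111

Sample proportions: p̂₁ = 373/417 = 0.89448 and p̂₂ = 416/588 = 0.70748.
Pooling: p̂ = 789/1005 = 0.78507.
Pooled SE = √[0.1687325·0.00409876] ≈ 0.026298.
z = 0.18700/0.026298 = 7.111.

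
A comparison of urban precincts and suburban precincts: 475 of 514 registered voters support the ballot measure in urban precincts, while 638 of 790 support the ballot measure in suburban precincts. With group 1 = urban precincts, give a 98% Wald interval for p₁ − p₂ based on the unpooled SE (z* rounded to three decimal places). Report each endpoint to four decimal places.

(0.0741, 0.1590)

p̂₁ = 475/514 = 0.92412, p̂₂ = 638/790 = 0.80759; p̂₁ − p̂₂ = 0.11653.
Unpooled SE = √(p̂₁(1−p̂₁)/n₁ + p̂₂(1−p̂₂)/n₂) = √(0.000136417 + 0.000196690) = 0.018251.
z* = 2.326 at the 98% level. Margin = 2.326·0.018251 = 0.04245.
Interval: 0.11653 ± 0.04245 → (0.0741, 0.1590).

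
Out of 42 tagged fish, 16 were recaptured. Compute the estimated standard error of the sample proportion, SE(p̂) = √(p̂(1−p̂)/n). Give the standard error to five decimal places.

The sample proportion is 16/42 = 0.38095.
p̂(1−p̂) = 0.235827.
Dividing by n and taking the root: √0.005614929 = 0.07493.

SE = 0.07493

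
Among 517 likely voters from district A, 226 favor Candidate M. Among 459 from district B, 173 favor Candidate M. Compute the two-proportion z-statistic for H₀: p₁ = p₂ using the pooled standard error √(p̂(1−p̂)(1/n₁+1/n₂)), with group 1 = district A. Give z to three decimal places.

z = 1.910

p̂₁ = 226/517 = 0.43714, p̂₂ = 173/459 = 0.37691.
Pooled p̂ = (226+173)/(517+459) = 399/976 = 0.40881.
Pooled SE = √[0.2416847·0.00411289] ≈ 0.031528.
z = (p̂₁ − p̂₂)/SE = (0.43714 − 0.37691)/0.031528 = 0.06023/0.031528 = 1.910.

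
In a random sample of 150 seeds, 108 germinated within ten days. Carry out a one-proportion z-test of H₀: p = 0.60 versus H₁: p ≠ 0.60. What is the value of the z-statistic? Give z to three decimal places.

With x = 108 successes in n = 150, p̂ = 0.72000.
Under H₀, SE = √(p₀(1−p₀)/n) = √(0.60·0.40/150) = √0.001600000 = 0.040000.
z = (0.72000 − 0.60)/0.040000 = 0.12000/0.040000 = 3.000.

z = 3.000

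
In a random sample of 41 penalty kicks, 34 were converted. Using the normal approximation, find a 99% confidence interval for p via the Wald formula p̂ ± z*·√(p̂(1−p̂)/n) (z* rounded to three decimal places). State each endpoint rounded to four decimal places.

The sample proportion is 34/41 = 0.82927.
SE = √(p̂(1−p̂)/n) = √(0.141582/41) = 0.058764.
For 99% confidence, z* = 2.576.
Margin of error: 2.576 × 0.058764 = 0.15138.
Interval: 0.82927 ± 0.15138 → (0.6779, 0.9806).

(0.6779, 0.9806)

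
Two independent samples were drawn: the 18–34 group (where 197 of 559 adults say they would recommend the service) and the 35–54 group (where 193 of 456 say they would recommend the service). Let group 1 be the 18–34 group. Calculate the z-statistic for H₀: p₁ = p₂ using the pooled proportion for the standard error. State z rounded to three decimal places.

Sample proportions: p̂₁ = 197/559 = 0.35242 and p̂₂ = 193/456 = 0.42325.
Pooling: p̂ = 390/1015 = 0.38424.
Pooled SE = √[0.2365988·0.00398189] ≈ 0.030694.
z = (p̂₁ − p̂₂)/SE = (0.35242 − 0.42325)/0.030694 = -0.07083/0.030694 = -2.308.

z = -2.308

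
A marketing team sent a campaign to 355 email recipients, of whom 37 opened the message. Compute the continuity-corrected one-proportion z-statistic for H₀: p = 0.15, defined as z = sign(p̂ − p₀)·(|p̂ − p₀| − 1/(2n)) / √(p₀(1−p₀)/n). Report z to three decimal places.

p̂ = 37/355 = 0.10423. p̂ − p₀ = -0.045775.
1/(2n) = 0.001408.
Corrected numerator: |-0.045775| − 0.001408 = 0.044367.
Under H₀, SE = √(p₀(1−p₀)/n) = √(0.15·0.85/355) = √0.000359155 = 0.018951.
z = −0.044367/0.018951 = -2.341.

z = -2.341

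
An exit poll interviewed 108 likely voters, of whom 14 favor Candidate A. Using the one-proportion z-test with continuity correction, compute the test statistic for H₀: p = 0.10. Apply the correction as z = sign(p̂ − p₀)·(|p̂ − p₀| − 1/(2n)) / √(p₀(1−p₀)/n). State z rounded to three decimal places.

With x = 14 successes in n = 108, p̂ = 0.12963. p̂ − p₀ = 0.029630.
1/(2n) = 0.004630.
Corrected numerator: |0.029630| − 0.004630 = 0.025000.
Null standard error: √(0.10·0.90/108) = √0.000833333 = 0.028868.
z = (+)0.025000/0.028868 = 0.866.

z = 0.866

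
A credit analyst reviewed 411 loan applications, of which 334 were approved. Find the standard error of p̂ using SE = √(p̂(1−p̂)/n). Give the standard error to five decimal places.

SE = 0.01925

The sample proportion is 334/411 = 0.81265.
p̂(1−p̂) = 0.152250.
Dividing by n and taking the root: √0.000370438 = 0.01925.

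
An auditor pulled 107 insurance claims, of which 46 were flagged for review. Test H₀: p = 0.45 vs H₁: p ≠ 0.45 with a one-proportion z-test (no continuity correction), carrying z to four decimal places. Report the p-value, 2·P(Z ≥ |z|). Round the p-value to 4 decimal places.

With x = 46 successes in n = 107, p̂ = 0.42991.
Under H₀, SE = √(p₀(1−p₀)/n) = √(0.45·0.55/107) = √0.002313084 = 0.048095.
Test statistic (full precision, shown to 4 dp): z = (46/107 − 0.45)/SE₀ ≈ -0.4178.
From the standard normal, 2·P(Z ≥ |z|) = 0.6761.

p-value = 0.6761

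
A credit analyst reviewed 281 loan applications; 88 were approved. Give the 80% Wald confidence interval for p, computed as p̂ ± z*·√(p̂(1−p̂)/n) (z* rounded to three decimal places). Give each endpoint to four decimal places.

(0.2777, 0.3486)

p̂ = 88/281 = 0.31317.
SE = √(p̂(1−p̂)/n) = √(0.215094/281) = 0.027667.
The 80% critical value is z* = 1.282.
Margin = 1.282·0.027667 = 0.03547.
CI: 0.31317 ± 0.03547 = (0.2777, 0.3486).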